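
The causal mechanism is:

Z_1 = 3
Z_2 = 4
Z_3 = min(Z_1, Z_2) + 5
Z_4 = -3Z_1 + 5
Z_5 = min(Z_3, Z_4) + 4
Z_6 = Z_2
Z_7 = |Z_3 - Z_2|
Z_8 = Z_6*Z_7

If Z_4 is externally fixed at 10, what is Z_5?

12

Intervening sets Z_4 = 10 and removes its equation (Z_4 = -3Z_1 + 5).
Z_3 = min(Z_1, Z_2) + 5  [with Z_1=3, Z_2=4]  = 8
Z_5 = min(Z_3, Z_4) + 4  [with Z_3=8, Z_4=10]  = 12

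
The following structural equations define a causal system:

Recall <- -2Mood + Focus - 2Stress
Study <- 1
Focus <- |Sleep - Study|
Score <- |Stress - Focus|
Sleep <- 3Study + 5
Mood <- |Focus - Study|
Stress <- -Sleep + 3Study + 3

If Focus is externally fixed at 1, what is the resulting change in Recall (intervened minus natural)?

The intervention breaks the incoming arrows to Focus: Focus <- |Sleep - Study| no longer applies, and Focus = 1.
Sleep = 3Study + 5  [with Study=1]  = 8
Stress = -Sleep + 3Study + 3  [with Sleep=8, Study=1]  = -2
Mood = |Focus - Study|  [with Focus=1, Study=1]  = 0
Recall = -2Mood + Focus - 2Stress  [with Mood=0, Focus=1, Stress=-2]  = 5
Without intervention: Sleep = 3Study + 5  [with Study=1]  = 8; Stress = -Sleep + 3Study + 3  [with Sleep=8, Study=1]  = -2; Focus = |Sleep - Study|  [with Sleep=8, Study=1]  = 7; Mood = |Focus - Study|  [with Focus=7, Study=1]  = 6; Recall = -2Mood + Focus - 2Stress  [with Mood=6, Focus=7, Stress=-2]  = -1.
Change = 5 − (-1) = 6.

6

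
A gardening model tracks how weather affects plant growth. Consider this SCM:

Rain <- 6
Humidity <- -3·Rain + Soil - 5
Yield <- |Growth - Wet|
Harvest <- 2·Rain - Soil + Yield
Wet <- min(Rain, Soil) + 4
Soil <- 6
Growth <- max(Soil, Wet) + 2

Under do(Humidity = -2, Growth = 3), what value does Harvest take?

13

Setting Humidity = -2, Growth = 3 by intervention discards those variables' equations.
Wet = min(Rain, Soil) + 4  [with Rain=6, Soil=6]  = 10
Yield = |Growth - Wet|  [with Growth=3, Wet=10]  = 7
Harvest = 2·Rain - Soil + Yield  [with Rain=6, Soil=6, Yield=7]  = 13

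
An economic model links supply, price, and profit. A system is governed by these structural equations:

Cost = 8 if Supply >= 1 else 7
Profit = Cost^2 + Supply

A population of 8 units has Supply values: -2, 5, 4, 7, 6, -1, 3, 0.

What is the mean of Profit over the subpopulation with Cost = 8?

69

Observing Cost=8 restricts to units where Cost's equation naturally yields 8: Supply ∈ {5, 4, 7, 6, 3}. In that subpopulation Profit = 69, 68, 71, 70, 67, mean 69.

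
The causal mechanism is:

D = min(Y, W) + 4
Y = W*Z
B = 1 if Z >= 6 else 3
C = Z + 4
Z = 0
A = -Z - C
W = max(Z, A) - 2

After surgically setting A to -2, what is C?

4

Under do(A=-2), the mechanism A = -Z - C is discarded; A is fixed at -2.
Since C is not a descendant of the intervened variable, it is unaffected.
C = Z + 4  [with Z=0]  = 4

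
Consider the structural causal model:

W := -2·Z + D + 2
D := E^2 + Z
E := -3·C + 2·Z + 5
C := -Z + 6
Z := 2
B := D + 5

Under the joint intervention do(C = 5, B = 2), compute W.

Setting C = 5, B = 2 by intervention discards those variables' equations.
E = -3·C + 2·Z + 5  [with C=5, Z=2]  = -6
D = E^2 + Z  [with E=-6, Z=2]  = 38
W = -2·Z + D + 2  [with Z=2, D=38]  = 36

36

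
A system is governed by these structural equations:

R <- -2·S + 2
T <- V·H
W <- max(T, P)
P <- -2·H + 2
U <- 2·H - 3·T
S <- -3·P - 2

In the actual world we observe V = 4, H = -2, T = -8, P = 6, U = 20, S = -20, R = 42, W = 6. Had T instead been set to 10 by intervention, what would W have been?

10

The intervention breaks the incoming arrows to T: T <- V·H no longer applies, and T = 10.
P = -2·H + 2  [with H=-2]  = 6
W = max(T, P)  [with T=10, P=6]  = 10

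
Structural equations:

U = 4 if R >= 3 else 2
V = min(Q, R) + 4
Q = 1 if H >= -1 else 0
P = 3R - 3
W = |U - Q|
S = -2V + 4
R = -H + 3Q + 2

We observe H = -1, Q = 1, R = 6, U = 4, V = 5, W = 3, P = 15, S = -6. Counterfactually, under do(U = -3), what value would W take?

Under do(U=-3), the mechanism U = 4 if R >= 3 else 2 is discarded; U is fixed at -3.
Q = 1 if H >= -1 else 0  [with H=-1]  = 1
W = |U - Q|  [with U=-3, Q=1]  = 4

4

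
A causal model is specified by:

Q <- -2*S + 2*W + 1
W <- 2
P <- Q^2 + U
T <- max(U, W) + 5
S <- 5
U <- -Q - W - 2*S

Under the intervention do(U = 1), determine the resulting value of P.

Under do(U=1), the mechanism U <- -Q - W - 2*S is discarded; U is fixed at 1.
Q = -2*S + 2*W + 1  [with S=5, W=2]  = -5
P = Q^2 + U  [with Q=-5, U=1]  = 26

26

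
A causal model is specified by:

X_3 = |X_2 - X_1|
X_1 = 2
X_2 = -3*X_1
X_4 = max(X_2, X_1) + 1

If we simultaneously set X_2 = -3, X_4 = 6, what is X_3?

5

The joint intervention fixes X_2 = -3, X_4 = 6, removing each variable's own equation.
X_3 = |X_2 - X_1|  [with X_2=-3, X_1=2]  = 5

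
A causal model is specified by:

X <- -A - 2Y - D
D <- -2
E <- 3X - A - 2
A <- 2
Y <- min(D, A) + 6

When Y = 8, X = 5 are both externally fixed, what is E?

11

Setting Y = 8, X = 5 by intervention discards those variables' equations.
E = 3X - A - 2  [with X=5, A=2]  = 11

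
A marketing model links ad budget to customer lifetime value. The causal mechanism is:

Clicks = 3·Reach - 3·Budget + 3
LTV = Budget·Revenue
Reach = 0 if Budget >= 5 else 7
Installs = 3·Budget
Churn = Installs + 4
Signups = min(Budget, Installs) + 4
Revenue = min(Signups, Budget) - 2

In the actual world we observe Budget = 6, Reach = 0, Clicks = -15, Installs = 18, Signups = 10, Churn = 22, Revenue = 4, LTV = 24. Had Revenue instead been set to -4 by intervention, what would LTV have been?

do(Revenue=-4) replaces the equation Revenue = min(Signups, Budget) - 2 with the constant Revenue = -4.
LTV = Budget·Revenue  [with Budget=6, Revenue=-4]  = -24

-24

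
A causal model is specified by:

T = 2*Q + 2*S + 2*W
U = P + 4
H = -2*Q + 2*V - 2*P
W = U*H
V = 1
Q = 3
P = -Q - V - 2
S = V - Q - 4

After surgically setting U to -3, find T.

Intervening sets U = -3 and removes its equation (U = P + 4).
S = V - Q - 4  [with V=1, Q=3]  = -6
P = -Q - V - 2  [with Q=3, V=1]  = -6
H = -2*Q + 2*V - 2*P  [with Q=3, V=1, P=-6]  = 8
W = U*H  [with U=-3, H=8]  = -24
T = 2*Q + 2*S + 2*W  [with Q=3, S=-6, W=-24]  = -54

-54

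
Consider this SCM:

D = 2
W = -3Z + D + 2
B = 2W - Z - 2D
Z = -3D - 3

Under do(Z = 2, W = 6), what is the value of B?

Setting Z = 2, W = 6 by intervention discards those variables' equations.
B = 2W - Z - 2D  [with W=6, Z=2, D=2]  = 6

6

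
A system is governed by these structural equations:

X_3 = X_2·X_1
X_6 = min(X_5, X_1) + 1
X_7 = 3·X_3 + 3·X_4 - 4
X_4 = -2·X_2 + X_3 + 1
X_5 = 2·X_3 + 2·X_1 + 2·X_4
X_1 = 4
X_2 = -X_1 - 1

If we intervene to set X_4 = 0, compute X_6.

Under do(X_4=0), the mechanism X_4 = -2·X_2 + X_3 + 1 is discarded; X_4 is fixed at 0.
X_2 = -X_1 - 1  [with X_1=4]  = -5
X_3 = X_2·X_1  [with X_2=-5, X_1=4]  = -20
X_5 = 2·X_3 + 2·X_1 + 2·X_4  [with X_3=-20, X_1=4, X_4=0]  = -32
X_6 = min(X_5, X_1) + 1  [with X_5=-32, X_1=4]  = -31

-31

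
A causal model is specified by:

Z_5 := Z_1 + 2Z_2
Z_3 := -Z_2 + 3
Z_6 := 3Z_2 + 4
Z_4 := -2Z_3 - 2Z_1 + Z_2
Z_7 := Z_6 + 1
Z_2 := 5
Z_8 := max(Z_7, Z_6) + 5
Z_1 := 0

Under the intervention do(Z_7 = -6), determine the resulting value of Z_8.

do(Z_7=-6) replaces the equation Z_7 := Z_6 + 1 with the constant Z_7 = -6.
Z_6 = 3Z_2 + 4  [with Z_2=5]  = 19
Z_8 = max(Z_7, Z_6) + 5  [with Z_7=-6, Z_6=19]  = 24

24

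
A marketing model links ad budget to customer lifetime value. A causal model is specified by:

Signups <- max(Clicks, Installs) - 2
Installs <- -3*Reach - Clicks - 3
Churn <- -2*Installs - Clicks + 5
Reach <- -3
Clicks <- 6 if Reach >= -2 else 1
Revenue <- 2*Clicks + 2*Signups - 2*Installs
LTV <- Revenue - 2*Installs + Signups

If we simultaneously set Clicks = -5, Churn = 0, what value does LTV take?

-27

The joint intervention fixes Clicks = -5, Churn = 0, removing each variable's own equation.
Installs = -3*Reach - Clicks - 3  [with Reach=-3, Clicks=-5]  = 11
Signups = max(Clicks, Installs) - 2  [with Clicks=-5, Installs=11]  = 9
Revenue = 2*Clicks + 2*Signups - 2*Installs  [with Clicks=-5, Signups=9, Installs=11]  = -14
LTV = Revenue - 2*Installs + Signups  [with Revenue=-14, Installs=11, Signups=9]  = -27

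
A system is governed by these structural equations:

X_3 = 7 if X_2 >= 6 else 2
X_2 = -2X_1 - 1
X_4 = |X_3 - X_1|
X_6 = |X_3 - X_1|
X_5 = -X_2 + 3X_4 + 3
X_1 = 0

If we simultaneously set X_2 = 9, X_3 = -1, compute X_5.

Under do(X_2 = 9, X_3 = -1), each intervened variable's structural equation is replaced by its fixed value.
X_4 = |X_3 - X_1|  [with X_3=-1, X_1=0]  = 1
X_5 = -X_2 + 3X_4 + 3  [with X_2=9, X_4=1]  = -3

-3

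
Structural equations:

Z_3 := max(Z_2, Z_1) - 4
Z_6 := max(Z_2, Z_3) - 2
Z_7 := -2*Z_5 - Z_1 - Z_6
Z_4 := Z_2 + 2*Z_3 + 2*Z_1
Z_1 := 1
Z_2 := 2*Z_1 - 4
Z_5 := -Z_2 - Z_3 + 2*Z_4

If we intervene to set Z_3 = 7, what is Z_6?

5

The intervention breaks the incoming arrows to Z_3: Z_3 := max(Z_2, Z_1) - 4 no longer applies, and Z_3 = 7.
Z_2 = 2*Z_1 - 4  [with Z_1=1]  = -2
Z_6 = max(Z_2, Z_3) - 2  [with Z_2=-2, Z_3=7]  = 5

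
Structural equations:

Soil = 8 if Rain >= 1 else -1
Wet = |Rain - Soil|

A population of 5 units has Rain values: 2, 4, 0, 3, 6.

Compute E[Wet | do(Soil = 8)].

Under do(Soil=8), Soil's equation is replaced by Soil=8 for every unit. Per-unit Wet: 6, 4, 8, 5, 2. Mean = 5.

5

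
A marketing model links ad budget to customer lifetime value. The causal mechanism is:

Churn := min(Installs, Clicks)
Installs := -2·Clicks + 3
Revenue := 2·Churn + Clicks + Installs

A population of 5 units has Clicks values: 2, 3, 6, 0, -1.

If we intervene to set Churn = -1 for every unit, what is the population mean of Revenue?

do(Churn=-1) breaks Churn's dependence on Clicks. With Churn=-1 fixed, Revenue across the units is -1, -2, -5, 1, 2, mean -1.

-1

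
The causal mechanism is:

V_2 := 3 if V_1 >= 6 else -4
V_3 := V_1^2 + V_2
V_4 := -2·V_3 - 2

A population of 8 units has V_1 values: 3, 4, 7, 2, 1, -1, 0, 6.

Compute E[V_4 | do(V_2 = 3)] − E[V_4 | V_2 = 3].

56

Under do(V_2=3), V_2's equation is replaced by V_2=3 for every unit. Per-unit V_4: -26, -40, -106, -16, -10, -10, -8, -80. Mean = -37.
Observing V_2=3 restricts to units where V_2's equation naturally yields 3: V_1 ∈ {7, 6}. In that subpopulation V_4 = -106, -80, mean -93.
Difference = -37 − (-93) = 56.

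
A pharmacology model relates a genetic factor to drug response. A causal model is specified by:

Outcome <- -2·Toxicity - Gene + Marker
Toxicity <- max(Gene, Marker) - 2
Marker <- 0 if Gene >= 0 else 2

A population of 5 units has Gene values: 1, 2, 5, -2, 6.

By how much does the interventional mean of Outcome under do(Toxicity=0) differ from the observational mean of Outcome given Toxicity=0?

Under do(Toxicity=0), Toxicity's equation is replaced by Toxicity=0 for every unit. Per-unit Outcome: -1, -2, -5, 4, -6. Mean = -2.
Observing Toxicity=0 restricts to units where Toxicity's equation naturally yields 0: Gene ∈ {2, -2}. In that subpopulation Outcome = -2, 4, mean 1.
Difference = -2 − 1 = -3.

-3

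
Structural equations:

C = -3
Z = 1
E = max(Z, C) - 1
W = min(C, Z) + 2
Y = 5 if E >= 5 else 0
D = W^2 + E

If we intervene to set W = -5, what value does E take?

0

Under do(W=-5), the mechanism W = min(C, Z) + 2 is discarded; W is fixed at -5.
Since E is not a descendant of the intervened variable, it is unaffected.
E = max(Z, C) - 1  [with Z=1, C=-3]  = 0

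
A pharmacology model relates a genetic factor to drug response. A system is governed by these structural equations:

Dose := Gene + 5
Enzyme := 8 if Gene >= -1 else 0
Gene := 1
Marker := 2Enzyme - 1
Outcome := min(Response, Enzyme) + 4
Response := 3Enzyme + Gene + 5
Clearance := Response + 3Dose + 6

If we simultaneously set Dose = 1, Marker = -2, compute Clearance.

39

The joint intervention fixes Dose = 1, Marker = -2, removing each variable's own equation.
Enzyme = 8 if Gene >= -1 else 0  [with Gene=1]  = 8
Response = 3Enzyme + Gene + 5  [with Enzyme=8, Gene=1]  = 30
Clearance = Response + 3Dose + 6  [with Response=30, Dose=1]  = 39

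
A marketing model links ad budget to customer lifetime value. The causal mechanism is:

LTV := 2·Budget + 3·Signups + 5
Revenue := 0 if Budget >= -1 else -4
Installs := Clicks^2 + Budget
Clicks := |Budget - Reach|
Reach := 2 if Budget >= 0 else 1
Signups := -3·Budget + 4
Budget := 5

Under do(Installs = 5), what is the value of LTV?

The intervention breaks the incoming arrows to Installs: Installs := Clicks^2 + Budget no longer applies, and Installs = 5.
No directed path runs from Installs to LTV, so LTV keeps its natural value.
Signups = -3·Budget + 4  [with Budget=5]  = -11
LTV = 2·Budget + 3·Signups + 5  [with Budget=5, Signups=-11]  = -18

-18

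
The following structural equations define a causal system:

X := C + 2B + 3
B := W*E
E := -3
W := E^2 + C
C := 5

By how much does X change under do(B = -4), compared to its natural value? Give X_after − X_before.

76

Intervening sets B = -4 and removes its equation (B := W*E).
X = C + 2B + 3  [with C=5, B=-4]  = 0
Without intervention: W = E^2 + C  [with E=-3, C=5]  = 14; B = W*E  [with W=14, E=-3]  = -42; X = C + 2B + 3  [with C=5, B=-42]  = -76.
Change = 0 − (-76) = 76.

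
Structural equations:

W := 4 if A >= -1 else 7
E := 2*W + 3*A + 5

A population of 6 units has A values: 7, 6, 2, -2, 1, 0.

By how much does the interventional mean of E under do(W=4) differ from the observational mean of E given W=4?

-2.6

The intervention sets W=4 in all 6 units regardless of A. Recomputing E per unit gives 34, 31, 19, 7, 16, 13; average 20.
Conditioning on W=4 selects the 5 unit(s) with A ∈ {7, 6, 2, 1, 0}. Their E values: 34, 31, 19, 16, 13. Mean = 22.6.
Difference = 20 − 22.6 = -2.6.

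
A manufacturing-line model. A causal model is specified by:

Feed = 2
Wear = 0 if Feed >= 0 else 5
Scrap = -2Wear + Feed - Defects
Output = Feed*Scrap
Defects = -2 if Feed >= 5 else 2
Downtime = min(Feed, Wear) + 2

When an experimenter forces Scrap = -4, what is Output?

-8

Intervening sets Scrap = -4 and removes its equation (Scrap = -2Wear + Feed - Defects).
Output = Feed*Scrap  [with Feed=2, Scrap=-4]  = -8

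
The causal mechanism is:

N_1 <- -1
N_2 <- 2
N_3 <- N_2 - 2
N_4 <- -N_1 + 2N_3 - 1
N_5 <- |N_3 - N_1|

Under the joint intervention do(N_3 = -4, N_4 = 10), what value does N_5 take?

3

Setting N_3 = -4, N_4 = 10 by intervention discards those variables' equations.
N_5 = |N_3 - N_1|  [with N_3=-4, N_1=-1]  = 3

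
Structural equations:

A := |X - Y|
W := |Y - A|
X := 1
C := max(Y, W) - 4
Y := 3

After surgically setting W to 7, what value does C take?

Intervening sets W = 7 and removes its equation (W := |Y - A|).
C = max(Y, W) - 4  [with Y=3, W=7]  = 3

3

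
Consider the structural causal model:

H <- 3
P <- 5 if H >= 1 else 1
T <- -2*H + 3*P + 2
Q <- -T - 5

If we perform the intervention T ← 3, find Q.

The intervention breaks the incoming arrows to T: T <- -2*H + 3*P + 2 no longer applies, and T = 3.
Q = -T - 5  [with T=3]  = -8

-8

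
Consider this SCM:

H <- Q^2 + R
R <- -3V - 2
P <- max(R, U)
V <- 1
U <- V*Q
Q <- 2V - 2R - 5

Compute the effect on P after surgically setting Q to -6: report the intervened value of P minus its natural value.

-12

The intervention breaks the incoming arrows to Q: Q <- 2V - 2R - 5 no longer applies, and Q = -6.
R = -3V - 2  [with V=1]  = -5
U = V*Q  [with V=1, Q=-6]  = -6
P = max(R, U)  [with R=-5, U=-6]  = -5
Without intervention: R = -3V - 2  [with V=1]  = -5; Q = 2V - 2R - 5  [with V=1, R=-5]  = 7; U = V*Q  [with V=1, Q=7]  = 7; P = max(R, U)  [with R=-5, U=7]  = 7.
Change = -5 − 7 = -12.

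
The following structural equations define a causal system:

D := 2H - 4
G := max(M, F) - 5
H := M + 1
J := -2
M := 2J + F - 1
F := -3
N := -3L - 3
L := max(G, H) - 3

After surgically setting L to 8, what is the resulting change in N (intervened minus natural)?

Intervening sets L = 8 and removes its equation (L := max(G, H) - 3).
N = -3L - 3  [with L=8]  = -27
Without intervention: M = 2J + F - 1  [with J=-2, F=-3]  = -8; G = max(M, F) - 5  [with M=-8, F=-3]  = -8; H = M + 1  [with M=-8]  = -7; L = max(G, H) - 3  [with G=-8, H=-7]  = -10; N = -3L - 3  [with L=-10]  = 27.
Change = -27 − 27 = -54.

-54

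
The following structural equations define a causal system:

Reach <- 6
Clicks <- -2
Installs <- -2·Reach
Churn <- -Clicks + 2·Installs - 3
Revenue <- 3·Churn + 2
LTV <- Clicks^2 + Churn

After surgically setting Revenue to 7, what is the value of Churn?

-25

The intervention breaks the incoming arrows to Revenue: Revenue <- 3·Churn + 2 no longer applies, and Revenue = 7.
Since Churn is not a descendant of the intervened variable, it is unaffected.
Installs = -2·Reach  [with Reach=6]  = -12
Churn = -Clicks + 2·Installs - 3  [with Clicks=-2, Installs=-12]  = -25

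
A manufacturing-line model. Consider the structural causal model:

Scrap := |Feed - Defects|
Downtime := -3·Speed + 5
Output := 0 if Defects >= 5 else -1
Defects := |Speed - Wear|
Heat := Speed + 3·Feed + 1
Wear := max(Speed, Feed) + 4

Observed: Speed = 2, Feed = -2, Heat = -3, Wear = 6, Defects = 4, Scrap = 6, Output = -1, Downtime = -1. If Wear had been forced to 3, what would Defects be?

1

Intervening sets Wear = 3 and removes its equation (Wear := max(Speed, Feed) + 4).
Defects = |Speed - Wear|  [with Speed=2, Wear=3]  = 1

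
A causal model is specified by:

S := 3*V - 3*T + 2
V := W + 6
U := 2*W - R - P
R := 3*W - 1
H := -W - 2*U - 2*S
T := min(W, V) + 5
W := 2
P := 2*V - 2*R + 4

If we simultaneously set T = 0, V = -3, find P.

Setting T = 0, V = -3 by intervention discards those variables' equations.
R = 3*W - 1  [with W=2]  = 5
P = 2*V - 2*R + 4  [with V=-3, R=5]  = -12

-12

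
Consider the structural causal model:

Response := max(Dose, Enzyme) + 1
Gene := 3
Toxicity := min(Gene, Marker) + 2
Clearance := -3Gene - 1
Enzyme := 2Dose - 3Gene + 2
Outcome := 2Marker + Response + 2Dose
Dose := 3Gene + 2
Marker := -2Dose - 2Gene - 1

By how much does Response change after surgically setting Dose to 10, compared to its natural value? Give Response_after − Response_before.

do(Dose=10) replaces the equation Dose := 3Gene + 2 with the constant Dose = 10.
Enzyme = 2Dose - 3Gene + 2  [with Dose=10, Gene=3]  = 13
Response = max(Dose, Enzyme) + 1  [with Dose=10, Enzyme=13]  = 14
Without intervention: Dose = 3Gene + 2  [with Gene=3]  = 11; Enzyme = 2Dose - 3Gene + 2  [with Dose=11, Gene=3]  = 15; Response = max(Dose, Enzyme) + 1  [with Dose=11, Enzyme=15]  = 16.
Change = 14 − 16 = -2.

-2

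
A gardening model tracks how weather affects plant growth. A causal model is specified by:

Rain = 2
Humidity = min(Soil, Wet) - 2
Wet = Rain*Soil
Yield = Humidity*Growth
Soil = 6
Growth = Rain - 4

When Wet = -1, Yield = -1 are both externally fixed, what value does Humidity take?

The joint intervention fixes Wet = -1, Yield = -1, removing each variable's own equation.
Humidity = min(Soil, Wet) - 2  [with Soil=6, Wet=-1]  = -3

-3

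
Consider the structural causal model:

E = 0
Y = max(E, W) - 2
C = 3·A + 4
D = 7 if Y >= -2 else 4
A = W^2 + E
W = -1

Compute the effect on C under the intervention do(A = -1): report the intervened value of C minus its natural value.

Under do(A=-1), the mechanism A = W^2 + E is discarded; A is fixed at -1.
C = 3·A + 4  [with A=-1]  = 1
Without intervention: A = W^2 + E  [with W=-1, E=0]  = 1; C = 3·A + 4  [with A=1]  = 7.
Change = 1 − 7 = -6.

-6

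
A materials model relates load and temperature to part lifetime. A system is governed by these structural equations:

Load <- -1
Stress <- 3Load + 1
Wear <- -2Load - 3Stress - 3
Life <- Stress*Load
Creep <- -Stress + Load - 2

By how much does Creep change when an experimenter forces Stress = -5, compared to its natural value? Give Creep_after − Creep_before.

The intervention breaks the incoming arrows to Stress: Stress <- 3Load + 1 no longer applies, and Stress = -5.
Creep = -Stress + Load - 2  [with Stress=-5, Load=-1]  = 2
Without intervention: Stress = 3Load + 1  [with Load=-1]  = -2; Creep = -Stress + Load - 2  [with Stress=-2, Load=-1]  = -1.
Change = 2 − (-1) = 3.

3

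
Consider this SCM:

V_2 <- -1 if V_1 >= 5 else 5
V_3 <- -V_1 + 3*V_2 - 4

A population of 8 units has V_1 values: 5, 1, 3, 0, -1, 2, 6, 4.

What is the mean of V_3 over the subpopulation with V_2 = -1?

Conditioning on V_2=-1 selects the 2 unit(s) with V_1 ∈ {5, 6}. Their V_3 values: -12, -13. Mean = -12.5.

-12.5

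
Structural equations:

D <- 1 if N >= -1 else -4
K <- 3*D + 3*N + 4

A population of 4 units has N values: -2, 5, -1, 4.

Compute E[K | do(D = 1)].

11.5

Every unit gets D=1 under the intervention. K values become 1, 22, 4, 19; E[K|do(D=1)] = 11.5.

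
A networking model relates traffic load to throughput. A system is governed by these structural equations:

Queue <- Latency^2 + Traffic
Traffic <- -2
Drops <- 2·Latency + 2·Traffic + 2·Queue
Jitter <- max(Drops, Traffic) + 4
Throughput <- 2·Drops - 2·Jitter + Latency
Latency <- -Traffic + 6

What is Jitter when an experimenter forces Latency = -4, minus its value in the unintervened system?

do(Latency=-4) replaces the equation Latency <- -Traffic + 6 with the constant Latency = -4.
Queue = Latency^2 + Traffic  [with Latency=-4, Traffic=-2]  = 14
Drops = 2·Latency + 2·Traffic + 2·Queue  [with Latency=-4, Traffic=-2, Queue=14]  = 16
Jitter = max(Drops, Traffic) + 4  [with Drops=16, Traffic=-2]  = 20
Without intervention: Latency = -Traffic + 6  [with Traffic=-2]  = 8; Queue = Latency^2 + Traffic  [with Latency=8, Traffic=-2]  = 62; Drops = 2·Latency + 2·Traffic + 2·Queue  [with Latency=8, Traffic=-2, Queue=62]  = 136; Jitter = max(Drops, Traffic) + 4  [with Drops=136, Traffic=-2]  = 140.
Change = 20 − 140 = -120.

-120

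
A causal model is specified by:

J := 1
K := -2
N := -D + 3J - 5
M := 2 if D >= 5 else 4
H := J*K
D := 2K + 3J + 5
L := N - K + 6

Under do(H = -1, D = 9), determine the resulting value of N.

Under do(H = -1, D = 9), each intervened variable's structural equation is replaced by its fixed value.
N = -D + 3J - 5  [with D=9, J=1]  = -11

-11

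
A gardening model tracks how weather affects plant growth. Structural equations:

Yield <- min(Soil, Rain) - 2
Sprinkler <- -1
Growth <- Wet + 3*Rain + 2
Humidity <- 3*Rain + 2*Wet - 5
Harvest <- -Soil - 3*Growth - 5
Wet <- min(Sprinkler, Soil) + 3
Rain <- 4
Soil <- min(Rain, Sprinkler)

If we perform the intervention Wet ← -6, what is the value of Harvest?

do(Wet=-6) replaces the equation Wet <- min(Sprinkler, Soil) + 3 with the constant Wet = -6.
Soil = min(Rain, Sprinkler)  [with Rain=4, Sprinkler=-1]  = -1
Growth = Wet + 3*Rain + 2  [with Wet=-6, Rain=4]  = 8
Harvest = -Soil - 3*Growth - 5  [with Soil=-1, Growth=8]  = -28

-28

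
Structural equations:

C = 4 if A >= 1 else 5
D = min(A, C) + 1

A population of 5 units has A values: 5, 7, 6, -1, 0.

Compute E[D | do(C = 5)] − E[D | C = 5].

do(C=5) breaks C's dependence on A. With C=5 fixed, D across the units is 6, 6, 6, 0, 1, mean 3.8.
E[D|C=5] averages over only the 2 units with C=5 (A = -1, 0): D = 0, 1, mean 0.5.
Difference = 3.8 − 0.5 = 3.3.

3.3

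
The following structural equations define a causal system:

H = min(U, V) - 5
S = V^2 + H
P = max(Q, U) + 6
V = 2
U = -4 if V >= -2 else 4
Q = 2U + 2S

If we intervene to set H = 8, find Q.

16

do(H=8) replaces the equation H = min(U, V) - 5 with the constant H = 8.
U = -4 if V >= -2 else 4  [with V=2]  = -4
S = V^2 + H  [with V=2, H=8]  = 12
Q = 2U + 2S  [with U=-4, S=12]  = 16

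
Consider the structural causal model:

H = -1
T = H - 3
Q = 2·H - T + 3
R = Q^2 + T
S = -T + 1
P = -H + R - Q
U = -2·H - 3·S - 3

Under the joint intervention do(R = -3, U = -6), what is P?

-7

The joint intervention fixes R = -3, U = -6, removing each variable's own equation.
T = H - 3  [with H=-1]  = -4
Q = 2·H - T + 3  [with H=-1, T=-4]  = 5
P = -H + R - Q  [with H=-1, R=-3, Q=5]  = -7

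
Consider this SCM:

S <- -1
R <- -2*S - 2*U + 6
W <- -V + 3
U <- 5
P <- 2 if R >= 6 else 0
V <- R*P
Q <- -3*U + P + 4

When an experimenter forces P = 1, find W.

5

The intervention breaks the incoming arrows to P: P <- 2 if R >= 6 else 0 no longer applies, and P = 1.
R = -2*S - 2*U + 6  [with S=-1, U=5]  = -2
V = R*P  [with R=-2, P=1]  = -2
W = -V + 3  [with V=-2]  = 5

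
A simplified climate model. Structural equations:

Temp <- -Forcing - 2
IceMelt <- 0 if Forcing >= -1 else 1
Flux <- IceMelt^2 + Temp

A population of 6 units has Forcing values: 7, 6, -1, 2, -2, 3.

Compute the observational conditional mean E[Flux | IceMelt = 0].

-5.4

E[Flux|IceMelt=0] averages over only the 5 units with IceMelt=0 (Forcing = 7, 6, -1, 2, 3): Flux = -9, -8, -1, -4, -5, mean -5.4.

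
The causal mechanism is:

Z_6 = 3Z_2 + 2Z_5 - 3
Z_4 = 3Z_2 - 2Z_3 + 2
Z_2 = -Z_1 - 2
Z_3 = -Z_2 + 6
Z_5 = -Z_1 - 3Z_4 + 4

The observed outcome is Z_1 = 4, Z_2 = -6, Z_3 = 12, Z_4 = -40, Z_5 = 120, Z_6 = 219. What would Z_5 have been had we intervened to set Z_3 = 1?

do(Z_3=1) replaces the equation Z_3 = -Z_2 + 6 with the constant Z_3 = 1.
Z_2 = -Z_1 - 2  [with Z_1=4]  = -6
Z_4 = 3Z_2 - 2Z_3 + 2  [with Z_2=-6, Z_3=1]  = -18
Z_5 = -Z_1 - 3Z_4 + 4  [with Z_1=4, Z_4=-18]  = 54

54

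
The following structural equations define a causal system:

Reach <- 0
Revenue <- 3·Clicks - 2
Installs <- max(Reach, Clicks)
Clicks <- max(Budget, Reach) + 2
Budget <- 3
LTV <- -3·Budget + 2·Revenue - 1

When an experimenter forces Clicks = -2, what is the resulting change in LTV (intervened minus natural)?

-42

The intervention breaks the incoming arrows to Clicks: Clicks <- max(Budget, Reach) + 2 no longer applies, and Clicks = -2.
Revenue = 3·Clicks - 2  [with Clicks=-2]  = -8
LTV = -3·Budget + 2·Revenue - 1  [with Budget=3, Revenue=-8]  = -26
Without intervention: Clicks = max(Budget, Reach) + 2  [with Budget=3, Reach=0]  = 5; Revenue = 3·Clicks - 2  [with Clicks=5]  = 13; LTV = -3·Budget + 2·Revenue - 1  [with Budget=3, Revenue=13]  = 16.
Change = -26 − 16 = -42.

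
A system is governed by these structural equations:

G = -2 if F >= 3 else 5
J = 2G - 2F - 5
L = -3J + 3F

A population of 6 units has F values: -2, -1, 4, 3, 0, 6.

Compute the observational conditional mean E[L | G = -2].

66

Conditioning on G=-2 selects the 3 unit(s) with F ∈ {4, 3, 6}. Their L values: 63, 54, 81. Mean = 66.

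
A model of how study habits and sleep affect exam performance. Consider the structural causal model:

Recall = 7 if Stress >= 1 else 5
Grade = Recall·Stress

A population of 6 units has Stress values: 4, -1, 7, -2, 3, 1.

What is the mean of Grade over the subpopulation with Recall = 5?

Observing Recall=5 restricts to units where Recall's equation naturally yields 5: Stress ∈ {-1, -2}. In that subpopulation Grade = -5, -10, mean -7.5.

-7.5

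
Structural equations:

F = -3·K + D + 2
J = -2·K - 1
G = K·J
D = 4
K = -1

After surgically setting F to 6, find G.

-1

do(F=6) replaces the equation F = -3·K + D + 2 with the constant F = 6.
G is not downstream of the intervention, so its value is determined by the original equations.
J = -2·K - 1  [with K=-1]  = 1
G = K·J  [with K=-1, J=1]  = -1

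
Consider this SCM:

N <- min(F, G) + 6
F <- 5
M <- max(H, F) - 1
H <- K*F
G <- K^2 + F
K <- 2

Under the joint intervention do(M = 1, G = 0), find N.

6

The joint intervention fixes M = 1, G = 0, removing each variable's own equation.
N = min(F, G) + 6  [with F=5, G=0]  = 6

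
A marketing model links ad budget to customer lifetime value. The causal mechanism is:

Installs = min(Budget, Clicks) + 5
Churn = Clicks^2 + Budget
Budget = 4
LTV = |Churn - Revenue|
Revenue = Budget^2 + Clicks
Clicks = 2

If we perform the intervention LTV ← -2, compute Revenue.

18

do(LTV=-2) replaces the equation LTV = |Churn - Revenue| with the constant LTV = -2.
Since Revenue is not a descendant of the intervened variable, it is unaffected.
Revenue = Budget^2 + Clicks  [with Budget=4, Clicks=2]  = 18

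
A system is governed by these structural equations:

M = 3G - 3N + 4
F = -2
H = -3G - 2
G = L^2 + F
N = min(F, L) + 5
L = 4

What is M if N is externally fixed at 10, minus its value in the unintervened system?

-21

do(N=10) replaces the equation N = min(F, L) + 5 with the constant N = 10.
G = L^2 + F  [with L=4, F=-2]  = 14
M = 3G - 3N + 4  [with G=14, N=10]  = 16
Without intervention: N = min(F, L) + 5  [with F=-2, L=4]  = 3; G = L^2 + F  [with L=4, F=-2]  = 14; M = 3G - 3N + 4  [with G=14, N=3]  = 37.
Change = 16 − 37 = -21.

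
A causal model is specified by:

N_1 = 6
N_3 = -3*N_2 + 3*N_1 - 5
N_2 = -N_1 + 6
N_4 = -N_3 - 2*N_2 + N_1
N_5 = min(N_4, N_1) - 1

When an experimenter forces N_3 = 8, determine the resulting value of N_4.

-2

The intervention breaks the incoming arrows to N_3: N_3 = -3*N_2 + 3*N_1 - 5 no longer applies, and N_3 = 8.
N_2 = -N_1 + 6  [with N_1=6]  = 0
N_4 = -N_3 - 2*N_2 + N_1  [with N_3=8, N_2=0, N_1=6]  = -2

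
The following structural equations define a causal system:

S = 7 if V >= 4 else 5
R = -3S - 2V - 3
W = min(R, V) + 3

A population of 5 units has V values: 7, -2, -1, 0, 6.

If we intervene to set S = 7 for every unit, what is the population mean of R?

The intervention sets S=7 in all 5 units regardless of V. Recomputing R per unit gives -38, -20, -22, -24, -36; average -28.

-28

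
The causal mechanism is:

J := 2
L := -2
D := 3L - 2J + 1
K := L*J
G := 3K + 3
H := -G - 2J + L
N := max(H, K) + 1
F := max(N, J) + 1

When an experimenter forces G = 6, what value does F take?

3

do(G=6) replaces the equation G := 3K + 3 with the constant G = 6.
K = L*J  [with L=-2, J=2]  = -4
H = -G - 2J + L  [with G=6, J=2, L=-2]  = -12
N = max(H, K) + 1  [with H=-12, K=-4]  = -3
F = max(N, J) + 1  [with N=-3, J=2]  = 3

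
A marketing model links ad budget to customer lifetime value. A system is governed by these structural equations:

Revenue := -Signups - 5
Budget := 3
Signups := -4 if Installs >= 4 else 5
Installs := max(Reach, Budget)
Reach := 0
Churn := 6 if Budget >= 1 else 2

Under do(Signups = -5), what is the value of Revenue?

0

Under do(Signups=-5), the mechanism Signups := -4 if Installs >= 4 else 5 is discarded; Signups is fixed at -5.
Revenue = -Signups - 5  [with Signups=-5]  = 0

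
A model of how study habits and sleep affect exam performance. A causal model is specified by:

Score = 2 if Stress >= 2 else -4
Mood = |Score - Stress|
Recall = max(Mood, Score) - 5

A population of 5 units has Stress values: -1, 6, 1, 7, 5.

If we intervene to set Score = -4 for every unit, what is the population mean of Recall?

Every unit gets Score=-4 under the intervention. Recall values become -2, 5, 0, 6, 4; E[Recall|do(Score=-4)] = 2.6.

2.6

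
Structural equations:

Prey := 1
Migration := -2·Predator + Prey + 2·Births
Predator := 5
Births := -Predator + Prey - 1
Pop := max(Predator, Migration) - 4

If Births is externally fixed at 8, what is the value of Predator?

Under do(Births=8), the mechanism Births := -Predator + Prey - 1 is discarded; Births is fixed at 8.
Since Predator is not a descendant of the intervened variable, it is unaffected.

5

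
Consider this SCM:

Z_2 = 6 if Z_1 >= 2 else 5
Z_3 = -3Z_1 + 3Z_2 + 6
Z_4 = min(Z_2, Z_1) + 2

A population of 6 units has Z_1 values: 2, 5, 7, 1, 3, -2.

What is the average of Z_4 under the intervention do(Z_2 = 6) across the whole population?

Under do(Z_2=6), Z_2's equation is replaced by Z_2=6 for every unit. Per-unit Z_4: 4, 7, 8, 3, 5, 0. Mean = 4.5.

4.5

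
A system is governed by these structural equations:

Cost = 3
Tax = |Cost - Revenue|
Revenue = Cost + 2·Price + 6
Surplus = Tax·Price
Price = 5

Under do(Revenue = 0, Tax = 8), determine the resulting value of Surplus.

40

Setting Revenue = 0, Tax = 8 by intervention discards those variables' equations.
Surplus = Tax·Price  [with Tax=8, Price=5]  = 40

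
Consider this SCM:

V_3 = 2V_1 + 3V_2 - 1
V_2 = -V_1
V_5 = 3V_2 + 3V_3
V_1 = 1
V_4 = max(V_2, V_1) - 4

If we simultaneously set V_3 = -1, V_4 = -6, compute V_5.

-6

Setting V_3 = -1, V_4 = -6 by intervention discards those variables' equations.
V_2 = -V_1  [with V_1=1]  = -1
V_5 = 3V_2 + 3V_3  [with V_2=-1, V_3=-1]  = -6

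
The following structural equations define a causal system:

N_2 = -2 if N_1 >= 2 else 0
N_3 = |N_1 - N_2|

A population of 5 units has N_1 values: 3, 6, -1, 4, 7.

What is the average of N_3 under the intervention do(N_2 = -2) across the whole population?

5.8

The intervention sets N_2=-2 in all 5 units regardless of N_1. Recomputing N_3 per unit gives 5, 8, 1, 6, 9; average 5.8.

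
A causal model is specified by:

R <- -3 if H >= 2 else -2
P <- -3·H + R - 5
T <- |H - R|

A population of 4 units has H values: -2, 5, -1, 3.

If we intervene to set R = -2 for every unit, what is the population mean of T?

3.25

do(R=-2) breaks R's dependence on H. With R=-2 fixed, T across the units is 0, 7, 1, 5, mean 3.25.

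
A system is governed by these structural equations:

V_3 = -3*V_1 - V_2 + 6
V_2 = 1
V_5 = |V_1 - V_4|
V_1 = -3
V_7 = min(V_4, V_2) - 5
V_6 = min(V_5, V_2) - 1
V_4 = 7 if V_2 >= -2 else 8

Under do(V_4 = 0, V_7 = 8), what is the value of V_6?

0

The joint intervention fixes V_4 = 0, V_7 = 8, removing each variable's own equation.
V_5 = |V_1 - V_4|  [with V_1=-3, V_4=0]  = 3
V_6 = min(V_5, V_2) - 1  [with V_5=3, V_2=1]  = 0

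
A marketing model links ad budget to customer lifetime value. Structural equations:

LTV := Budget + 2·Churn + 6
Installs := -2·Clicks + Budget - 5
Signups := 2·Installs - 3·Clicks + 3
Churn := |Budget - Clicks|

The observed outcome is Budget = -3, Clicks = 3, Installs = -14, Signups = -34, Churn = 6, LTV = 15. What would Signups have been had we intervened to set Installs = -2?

-10

The intervention breaks the incoming arrows to Installs: Installs := -2·Clicks + Budget - 5 no longer applies, and Installs = -2.
Signups = 2·Installs - 3·Clicks + 3  [with Installs=-2, Clicks=3]  = -10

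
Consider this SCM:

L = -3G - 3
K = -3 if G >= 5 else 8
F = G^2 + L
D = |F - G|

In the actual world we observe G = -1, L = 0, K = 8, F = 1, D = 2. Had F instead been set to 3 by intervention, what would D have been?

4

Intervening sets F = 3 and removes its equation (F = G^2 + L).
D = |F - G|  [with F=3, G=-1]  = 4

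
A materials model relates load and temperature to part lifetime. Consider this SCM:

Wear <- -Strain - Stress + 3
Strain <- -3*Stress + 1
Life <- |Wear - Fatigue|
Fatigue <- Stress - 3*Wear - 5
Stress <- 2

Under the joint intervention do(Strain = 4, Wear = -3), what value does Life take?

Under do(Strain = 4, Wear = -3), each intervened variable's structural equation is replaced by its fixed value.
Fatigue = Stress - 3*Wear - 5  [with Stress=2, Wear=-3]  = 6
Life = |Wear - Fatigue|  [with Wear=-3, Fatigue=6]  = 9

9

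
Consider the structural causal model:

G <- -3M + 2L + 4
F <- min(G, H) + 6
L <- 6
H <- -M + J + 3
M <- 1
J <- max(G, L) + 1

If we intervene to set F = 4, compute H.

16

do(F=4) replaces the equation F <- min(G, H) + 6 with the constant F = 4.
Since H is not a descendant of the intervened variable, it is unaffected.
G = -3M + 2L + 4  [with M=1, L=6]  = 13
J = max(G, L) + 1  [with G=13, L=6]  = 14
H = -M + J + 3  [with M=1, J=14]  = 16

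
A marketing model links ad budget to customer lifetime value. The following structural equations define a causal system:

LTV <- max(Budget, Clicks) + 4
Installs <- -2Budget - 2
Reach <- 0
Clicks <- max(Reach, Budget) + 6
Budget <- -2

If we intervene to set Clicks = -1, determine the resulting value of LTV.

do(Clicks=-1) replaces the equation Clicks <- max(Reach, Budget) + 6 with the constant Clicks = -1.
LTV = max(Budget, Clicks) + 4  [with Budget=-2, Clicks=-1]  = 3

3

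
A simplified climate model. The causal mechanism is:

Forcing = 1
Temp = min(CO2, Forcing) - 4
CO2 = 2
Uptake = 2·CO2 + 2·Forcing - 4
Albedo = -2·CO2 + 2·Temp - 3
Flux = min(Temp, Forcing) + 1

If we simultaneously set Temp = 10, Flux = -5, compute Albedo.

The joint intervention fixes Temp = 10, Flux = -5, removing each variable's own equation.
Albedo = -2·CO2 + 2·Temp - 3  [with CO2=2, Temp=10]  = 13

13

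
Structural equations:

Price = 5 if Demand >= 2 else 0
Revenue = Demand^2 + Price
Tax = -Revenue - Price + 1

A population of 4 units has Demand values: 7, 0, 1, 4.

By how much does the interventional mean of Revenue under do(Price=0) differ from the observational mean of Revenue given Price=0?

The intervention sets Price=0 in all 4 units regardless of Demand. Recomputing Revenue per unit gives 49, 0, 1, 16; average 16.5.
E[Revenue|Price=0] averages over only the 2 units with Price=0 (Demand = 0, 1): Revenue = 0, 1, mean 0.5.
Difference = 16.5 − 0.5 = 16.

16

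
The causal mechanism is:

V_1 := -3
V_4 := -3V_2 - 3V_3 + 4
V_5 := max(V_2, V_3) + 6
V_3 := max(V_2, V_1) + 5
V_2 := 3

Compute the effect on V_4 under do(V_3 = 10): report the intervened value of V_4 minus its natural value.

The intervention breaks the incoming arrows to V_3: V_3 := max(V_2, V_1) + 5 no longer applies, and V_3 = 10.
V_4 = -3V_2 - 3V_3 + 4  [with V_2=3, V_3=10]  = -35
Without intervention: V_3 = max(V_2, V_1) + 5  [with V_2=3, V_1=-3]  = 8; V_4 = -3V_2 - 3V_3 + 4  [with V_2=3, V_3=8]  = -29.
Change = -35 − (-29) = -6.

-6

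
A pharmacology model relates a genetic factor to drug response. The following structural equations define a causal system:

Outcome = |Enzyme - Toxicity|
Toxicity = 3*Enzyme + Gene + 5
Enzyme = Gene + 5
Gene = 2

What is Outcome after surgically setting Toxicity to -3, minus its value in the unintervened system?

The intervention breaks the incoming arrows to Toxicity: Toxicity = 3*Enzyme + Gene + 5 no longer applies, and Toxicity = -3.
Enzyme = Gene + 5  [with Gene=2]  = 7
Outcome = |Enzyme - Toxicity|  [with Enzyme=7, Toxicity=-3]  = 10
Without intervention: Enzyme = Gene + 5  [with Gene=2]  = 7; Toxicity = 3*Enzyme + Gene + 5  [with Enzyme=7, Gene=2]  = 28; Outcome = |Enzyme - Toxicity|  [with Enzyme=7, Toxicity=28]  = 21.
Change = 10 − 21 = -11.

-11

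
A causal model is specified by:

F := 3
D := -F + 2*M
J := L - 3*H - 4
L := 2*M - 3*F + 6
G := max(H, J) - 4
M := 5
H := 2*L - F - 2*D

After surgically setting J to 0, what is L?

7

do(J=0) replaces the equation J := L - 3*H - 4 with the constant J = 0.
No directed path runs from J to L, so L keeps its natural value.
L = 2*M - 3*F + 6  [with M=5, F=3]  = 7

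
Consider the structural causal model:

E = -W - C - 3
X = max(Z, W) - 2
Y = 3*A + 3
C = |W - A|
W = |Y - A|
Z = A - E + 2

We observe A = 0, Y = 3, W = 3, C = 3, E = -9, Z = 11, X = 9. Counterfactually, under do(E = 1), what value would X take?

1

Under do(E=1), the mechanism E = -W - C - 3 is discarded; E is fixed at 1.
Y = 3*A + 3  [with A=0]  = 3
W = |Y - A|  [with Y=3, A=0]  = 3
Z = A - E + 2  [with A=0, E=1]  = 1
X = max(Z, W) - 2  [with Z=1, W=3]  = 1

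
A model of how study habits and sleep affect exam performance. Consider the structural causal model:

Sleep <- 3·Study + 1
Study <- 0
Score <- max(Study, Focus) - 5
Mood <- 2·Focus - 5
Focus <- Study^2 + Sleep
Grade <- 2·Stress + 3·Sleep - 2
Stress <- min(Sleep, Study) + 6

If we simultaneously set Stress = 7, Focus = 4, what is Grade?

15

Under do(Stress = 7, Focus = 4), each intervened variable's structural equation is replaced by its fixed value.
Sleep = 3·Study + 1  [with Study=0]  = 1
Grade = 2·Stress + 3·Sleep - 2  [with Stress=7, Sleep=1]  = 15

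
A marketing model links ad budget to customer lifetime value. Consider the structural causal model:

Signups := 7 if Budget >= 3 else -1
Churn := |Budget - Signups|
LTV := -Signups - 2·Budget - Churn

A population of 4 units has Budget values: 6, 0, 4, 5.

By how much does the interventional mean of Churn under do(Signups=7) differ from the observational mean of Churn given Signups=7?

The intervention sets Signups=7 in all 4 units regardless of Budget. Recomputing Churn per unit gives 1, 7, 3, 2; average 3.25.
E[Churn|Signups=7] averages over only the 3 units with Signups=7 (Budget = 6, 4, 5): Churn = 1, 3, 2, mean 2.
Difference = 3.25 − 2 = 1.25.

1.25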